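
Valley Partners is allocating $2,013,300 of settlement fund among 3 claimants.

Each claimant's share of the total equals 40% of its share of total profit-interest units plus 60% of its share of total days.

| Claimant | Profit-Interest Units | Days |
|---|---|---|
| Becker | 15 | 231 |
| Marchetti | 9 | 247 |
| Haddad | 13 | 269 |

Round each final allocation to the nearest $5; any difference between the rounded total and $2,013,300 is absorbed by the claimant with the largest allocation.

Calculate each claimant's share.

Becker: $700,035; Marchetti: $595,315; Haddad: $717,950

Profit-interest units total 37; days total 747.
Composite weights (40% profit-interest units + 60% days): Becker 0.3477; Marchetti 0.2957; Haddad 0.3566.
Pro-rata amounts: Becker 700,033.13; Marchetti 595,314.43; Haddad 717,952.44.
At nearest $5: Becker $700,035; Marchetti $595,315; Haddad $717,950. Sum = $2,013,300.
Rounded total matches; no reconciliation needed.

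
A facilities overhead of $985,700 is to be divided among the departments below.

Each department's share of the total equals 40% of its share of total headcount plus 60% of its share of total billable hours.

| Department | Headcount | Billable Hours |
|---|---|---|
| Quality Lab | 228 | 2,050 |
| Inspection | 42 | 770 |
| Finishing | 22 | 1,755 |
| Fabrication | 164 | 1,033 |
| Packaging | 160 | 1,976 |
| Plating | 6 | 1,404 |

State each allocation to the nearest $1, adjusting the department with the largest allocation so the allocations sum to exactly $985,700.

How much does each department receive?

Quality Lab: $279,420 · Inspection: $77,290 · Finishing: $129,426 · Fabrication: $171,931 · Packaging: $231,445 · Plating: $96,188

Totals — headcount 622, billable hours 8,988.
Composite weights (40% headcount + 60% billable hours): Quality Lab 0.2835; Inspection 0.0784; Finishing 0.1313; Fabrication 0.1744; Packaging 0.2348; Plating 0.0976.
Unrounded shares: Quality Lab 279,419.26; Inspection 77,290.23; Finishing 129,426.47; Fabrication 171,930.57; Packaging 231,445.42; Plating 96,188.04.
After rounding ($1): Quality Lab $279,419; Inspection $77,290; Finishing $129,426; Fabrication $171,931; Packaging $231,445; Plating $96,188. Sum = $985,699.
Difference $985,700 − $985,699 = +$1 applied to largest allocation (Quality Lab): Quality Lab becomes $279,420.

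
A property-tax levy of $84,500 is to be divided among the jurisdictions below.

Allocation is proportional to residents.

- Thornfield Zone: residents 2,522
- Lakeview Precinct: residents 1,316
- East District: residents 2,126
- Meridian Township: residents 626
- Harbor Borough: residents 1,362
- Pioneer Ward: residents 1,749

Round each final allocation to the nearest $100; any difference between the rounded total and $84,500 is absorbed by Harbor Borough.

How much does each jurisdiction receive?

Thornfield Zone: $22,000; Lakeview Precinct: $11,500; East District: $18,500; Meridian Township: $5,500; Harbor Borough: $11,800; Pioneer Ward: $15,200

Residents total: 9,701.
Pro-rata amounts: Thornfield Zone 2,522/9,701 × $84,500 = 21,967.74; Lakeview Precinct 1,316/9,701 × $84,500 = 11,462.94; East District 2,126/9,701 × $84,500 = 18,518.40; Meridian Township 626/9,701 × $84,500 = 5,452.74; Harbor Borough 1,362/9,701 × $84,500 = 11,863.62; Pioneer Ward 1,749/9,701 × $84,500 = 15,234.56.
After rounding ($100): Thornfield Zone $22,000; Lakeview Precinct $11,500; East District $18,500; Meridian Township $5,500; Harbor Borough $11,900; Pioneer Ward $15,200. Sum = $84,600.
Difference $84,500 − $84,600 = −$100 applied to Harbor Borough: Harbor Borough becomes $11,800.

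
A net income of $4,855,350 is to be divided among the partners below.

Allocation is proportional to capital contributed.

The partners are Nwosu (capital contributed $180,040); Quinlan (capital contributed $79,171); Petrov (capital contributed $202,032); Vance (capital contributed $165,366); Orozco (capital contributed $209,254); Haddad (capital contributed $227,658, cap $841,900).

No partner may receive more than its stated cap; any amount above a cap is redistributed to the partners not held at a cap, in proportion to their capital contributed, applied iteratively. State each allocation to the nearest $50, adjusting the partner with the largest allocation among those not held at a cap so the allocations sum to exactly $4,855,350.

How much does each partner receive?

Nwosu: $864,450; Quinlan: $380,150; Petrov: $970,050; Vance: $794,000; Orozco: $1,004,800; Haddad: $841,900

Combined capital contributed = 1,063,521.
Unconstrained shares: Nwosu 821,946.36; Quinlan 361,443.65; Petrov 922,347.63; Vance 754,954.35; Orozco 955,318.62; Haddad 1,039,339.39.
Capped: Haddad ($841,900); remaining pool $4,013,450 reallocated over remaining capital contributed 835,863.
Redistributed shares: Nwosu 864,473.65 → $864,450; Quinlan 380,144.65 → $380,150; Petrov 970,069.65 → $970,050; Vance 794,015.49 → $794,000; Orozco 1,004,746.55 → $1,004,750.
Rounding difference +$50 applied to Orozco → $1,004,800.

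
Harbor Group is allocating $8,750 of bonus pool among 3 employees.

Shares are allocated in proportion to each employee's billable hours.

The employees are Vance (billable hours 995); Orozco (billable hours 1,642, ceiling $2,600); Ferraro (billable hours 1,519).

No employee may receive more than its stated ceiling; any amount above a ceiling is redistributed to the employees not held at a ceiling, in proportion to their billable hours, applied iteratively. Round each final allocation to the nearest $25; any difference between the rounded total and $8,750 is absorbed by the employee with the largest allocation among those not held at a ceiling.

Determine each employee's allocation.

Vance: $2,425; Orozco: $2,600; Ferraro: $3,725

Billable hours total: 4,156.
Pro-rata shares before constraints: Vance 2,094.86; Orozco 3,457.05; Ferraro 3,198.09.
Capped: Orozco ($2,600); balance $6,150 reallocated over remaining billable hours 2,514.
Shares after redistribution: Vance 2,434.07 → $2,425; Ferraro 3,715.93 → $3,725.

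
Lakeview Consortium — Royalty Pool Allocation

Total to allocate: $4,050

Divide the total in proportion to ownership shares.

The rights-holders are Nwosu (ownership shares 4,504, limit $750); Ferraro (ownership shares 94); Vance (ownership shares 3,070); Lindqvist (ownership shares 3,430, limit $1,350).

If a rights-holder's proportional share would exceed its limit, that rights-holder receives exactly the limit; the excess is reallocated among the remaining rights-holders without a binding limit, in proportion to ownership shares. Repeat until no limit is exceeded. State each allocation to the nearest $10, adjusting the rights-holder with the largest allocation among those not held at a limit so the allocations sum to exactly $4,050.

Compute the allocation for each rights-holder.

Nwosu: $750 · Ferraro: $60 · Vance: $1,890 · Lindqvist: $1,350

Sum of ownership shares: 11,098.
Pro-rata shares before constraints: Nwosu 1,643.65; Ferraro 34.30; Vance 1,120.34; Lindqvist 1,251.71.
Capped: Nwosu ($750); balance $3,300 reallocated over remaining ownership shares 6,594.
Capped: Lindqvist ($1,350); balance $1,950 reallocated over remaining ownership shares 3,164.
Redistributed shares: Ferraro 57.93 → $60; Vance 1,892.07 → $1,890.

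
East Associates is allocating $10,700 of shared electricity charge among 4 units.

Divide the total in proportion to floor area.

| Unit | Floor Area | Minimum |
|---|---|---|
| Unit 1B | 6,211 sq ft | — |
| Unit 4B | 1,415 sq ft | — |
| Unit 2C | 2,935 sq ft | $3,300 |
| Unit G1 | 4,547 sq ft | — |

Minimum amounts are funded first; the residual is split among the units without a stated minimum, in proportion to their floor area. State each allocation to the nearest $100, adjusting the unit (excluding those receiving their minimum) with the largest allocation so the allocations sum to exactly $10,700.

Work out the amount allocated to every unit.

Guaranteed amounts: Unit 2C $3,300. Remaining pool $7,400.
Remaining pool split over remaining floor area 12,173: Unit 1B 3,775.68 → $3,800; Unit 4B 860.18 → $900; Unit G1 2,764.13 → $2,800.
Rounding difference −$100 applied to Unit 1B → $3,700.

Unit 1B: $3,700 · Unit 4B: $900 · Unit 2C: $3,300 · Unit G1: $2,800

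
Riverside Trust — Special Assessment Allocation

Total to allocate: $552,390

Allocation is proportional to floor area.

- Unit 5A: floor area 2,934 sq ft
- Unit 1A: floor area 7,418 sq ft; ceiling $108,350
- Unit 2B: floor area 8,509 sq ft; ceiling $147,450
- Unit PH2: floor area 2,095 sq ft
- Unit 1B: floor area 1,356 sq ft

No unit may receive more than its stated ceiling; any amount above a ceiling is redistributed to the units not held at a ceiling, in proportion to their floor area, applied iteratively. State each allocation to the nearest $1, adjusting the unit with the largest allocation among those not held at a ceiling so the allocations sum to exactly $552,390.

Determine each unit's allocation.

Unit 5A: $136,287; Unit 1A: $108,350; Unit 2B: $147,450; Unit PH2: $97,315; Unit 1B: $62,988

Floor area total: 22,312.
Proportional shares (ignoring caps): Unit 5A 72,638.59; Unit 1A 183,651.35; Unit 2B 210,661.82; Unit PH2 51,867.02; Unit 1B 33,571.21.
Held at cap: Unit 1A ($108,350), Unit 2B ($147,450); balance $296,590 reallocated over remaining floor area 6,385.
Redistributed shares: Unit 5A 136,287.40 → $136,287; Unit PH2 97,314.96 → $97,315; Unit 1B 62,987.63 → $62,988.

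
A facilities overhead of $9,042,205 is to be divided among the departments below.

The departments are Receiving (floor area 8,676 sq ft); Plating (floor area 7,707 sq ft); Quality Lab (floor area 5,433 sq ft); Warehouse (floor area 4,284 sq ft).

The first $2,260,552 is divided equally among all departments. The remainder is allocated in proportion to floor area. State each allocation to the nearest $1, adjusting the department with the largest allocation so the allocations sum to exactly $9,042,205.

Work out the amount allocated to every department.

Receiving: $2,819,454 · Plating: $2,567,674 · Quality Lab: $1,976,813 · Warehouse: $1,678,264

First tranche $2,260,552 split equally: $565,138 each.
Remainder $6,781,653 by floor area (total 26,100): Receiving 2,254,315.00 → $2,254,315; Plating 2,002,536.39 → $2,002,536; Quality Lab 1,411,675.12 → $1,411,675; Warehouse 1,113,126.49 → $1,113,126.
Rounding difference +$1 on remainder applied to Receiving.
Totals: Receiving $565,138 + $2,254,316 = $2,819,454; Plating $565,138 + $2,002,536 = $2,567,674; Quality Lab $565,138 + $1,411,675 = $1,976,813; Warehouse $565,138 + $1,113,126 = $1,678,264.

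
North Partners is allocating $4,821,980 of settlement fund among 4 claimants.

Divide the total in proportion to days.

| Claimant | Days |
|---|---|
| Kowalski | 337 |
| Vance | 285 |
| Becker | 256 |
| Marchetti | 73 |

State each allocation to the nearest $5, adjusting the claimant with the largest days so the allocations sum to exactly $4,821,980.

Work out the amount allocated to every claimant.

Combined days = 337 + 285 + 256 + 73 = 951.
Pro-rata amounts: Kowalski 1,708,735.29; Vance 1,445,072.87; Becker 1,298,030.37; Marchetti 370,141.47.
After rounding ($5): Kowalski $1,708,735; Vance $1,445,075; Becker $1,298,030; Marchetti $370,140. Sum = $4,821,980.
No rounding difference to absorb.

Kowalski: $1,708,735 | Vance: $1,445,075 | Becker: $1,298,030 | Marchetti: $370,140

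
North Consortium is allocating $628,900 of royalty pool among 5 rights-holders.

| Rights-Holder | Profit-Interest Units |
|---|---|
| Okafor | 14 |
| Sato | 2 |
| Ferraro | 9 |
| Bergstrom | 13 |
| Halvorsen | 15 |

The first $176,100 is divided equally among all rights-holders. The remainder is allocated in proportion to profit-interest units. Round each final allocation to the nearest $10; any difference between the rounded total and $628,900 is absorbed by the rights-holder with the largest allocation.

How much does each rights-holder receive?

Okafor: $154,830; Sato: $52,310; Ferraro: $112,110; Bergstrom: $146,280; Halvorsen: $163,370

First tranche $176,100 split equally: $35,220 each.
Remainder $452,800 by profit-interest units (total 53): Okafor 119,607.55 → $119,610; Sato 17,086.79 → $17,090; Ferraro 76,890.57 → $76,890; Bergstrom 111,064.15 → $111,060; Halvorsen 128,150.94 → $128,150.
Totals: Okafor $35,220 + $119,610 = $154,830; Sato $35,220 + $17,090 = $52,310; Ferraro $35,220 + $76,890 = $112,110; Bergstrom $35,220 + $111,060 = $146,280; Halvorsen $35,220 + $128,150 = $163,370.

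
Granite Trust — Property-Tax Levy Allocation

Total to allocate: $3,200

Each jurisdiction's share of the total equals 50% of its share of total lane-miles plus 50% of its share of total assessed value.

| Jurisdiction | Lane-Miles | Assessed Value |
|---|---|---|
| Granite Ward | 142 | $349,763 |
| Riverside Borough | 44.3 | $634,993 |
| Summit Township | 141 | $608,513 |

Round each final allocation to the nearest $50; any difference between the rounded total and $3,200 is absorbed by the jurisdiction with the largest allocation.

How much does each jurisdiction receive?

Totals — lane-miles 327.3, assessed value 1,593,269.
Blended shares (50% lane-miles + 50% assessed value): Granite Ward 0.3267; Riverside Borough 0.2669; Summit Township 0.4064.
Pro-rata amounts: Granite Ward 1,045.41; Riverside Borough 854.24; Summit Township 1,300.36.
After rounding ($50): Granite Ward $1,050; Riverside Borough $850; Summit Township $1,300. Sum = $3,200.
Sum already equals the total — no adjustment.

Granite Ward: $1,050 | Riverside Borough: $850 | Summit Township: $1,300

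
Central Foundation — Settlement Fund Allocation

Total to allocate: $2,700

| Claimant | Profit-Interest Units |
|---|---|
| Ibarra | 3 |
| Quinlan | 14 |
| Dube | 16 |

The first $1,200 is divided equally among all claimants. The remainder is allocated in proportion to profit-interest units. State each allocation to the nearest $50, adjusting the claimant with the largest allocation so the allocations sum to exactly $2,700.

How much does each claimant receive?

Ibarra: $550 | Quinlan: $1,050 | Dube: $1,100

$1,200 shared equally gives $400 per claimant.
Remainder $1,500 by profit-interest units (total 33): Ibarra 136.36 → $150; Quinlan 636.36 → $650; Dube 727.27 → $750.
Rounding difference −$50 on remainder applied to Dube.
Totals: Ibarra $400 + $150 = $550; Quinlan $400 + $650 = $1,050; Dube $400 + $700 = $1,100.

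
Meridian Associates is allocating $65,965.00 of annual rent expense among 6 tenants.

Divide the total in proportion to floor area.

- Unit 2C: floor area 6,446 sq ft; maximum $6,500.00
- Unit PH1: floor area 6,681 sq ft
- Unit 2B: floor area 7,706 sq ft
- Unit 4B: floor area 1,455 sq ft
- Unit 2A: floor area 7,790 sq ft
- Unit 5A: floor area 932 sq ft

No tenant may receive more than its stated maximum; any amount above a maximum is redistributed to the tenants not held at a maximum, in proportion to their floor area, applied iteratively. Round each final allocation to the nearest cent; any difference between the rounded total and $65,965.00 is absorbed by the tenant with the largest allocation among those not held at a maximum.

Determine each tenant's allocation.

Unit 2C: $6,500.00 | Unit PH1: $16,173.49 | Unit 2B: $18,654.83 | Unit 4B: $3,522.29 | Unit 2A: $18,858.19 | Unit 5A: $2,256.20

Floor area total: 31,010.
Proportional shares (ignoring caps): Unit 2C 13,712.0410; Unit PH1 14,211.9370; Unit 2B 16,392.3344; Unit 4B 3,095.1008; Unit 2A 16,571.0206; Unit 5A 1,982.5663.
Held at cap: Unit 2C ($6,500.00); residual $59,465.00 reallocated over remaining floor area 24,564.
Redistributed shares: Unit PH1 16,173.4923 → $16,173.49; Unit 2B 18,654.8319 → $18,654.83; Unit 4B 3,522.2918 → $3,522.29; Unit 2A 18,858.1807 → $18,858.18; Unit 5A 2,256.2034 → $2,256.20.
Rounding difference +$0.01 applied to Unit 2A → $18,858.19.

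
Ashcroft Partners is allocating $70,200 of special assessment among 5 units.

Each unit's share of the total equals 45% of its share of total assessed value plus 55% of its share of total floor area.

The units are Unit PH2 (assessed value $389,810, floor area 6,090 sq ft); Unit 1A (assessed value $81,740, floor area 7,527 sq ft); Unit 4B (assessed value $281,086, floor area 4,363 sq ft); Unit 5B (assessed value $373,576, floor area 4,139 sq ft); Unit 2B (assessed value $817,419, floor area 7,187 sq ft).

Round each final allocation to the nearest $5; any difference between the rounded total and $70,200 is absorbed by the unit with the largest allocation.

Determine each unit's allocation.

Totals — assessed value 1,943,631, floor area 29,306.
Combined weights (45% assessed value + 55% floor area): Unit PH2 0.2045; Unit 1A 0.1602; Unit 4B 0.1470; Unit 5B 0.1642; Unit 2B 0.3241.
Unrounded shares: Unit PH2 14,359.05; Unit 1A 11,245.18; Unit 4B 10,316.67; Unit 5B 11,524.80; Unit 2B 22,754.29.
After rounding ($5): Unit PH2 $14,360; Unit 1A $11,245; Unit 4B $10,315; Unit 5B $11,525; Unit 2B $22,755. Sum = $70,200.
No rounding difference to absorb.

Unit PH2: $14,360 | Unit 1A: $11,245 | Unit 4B: $10,315 | Unit 5B: $11,525 | Unit 2B: $22,755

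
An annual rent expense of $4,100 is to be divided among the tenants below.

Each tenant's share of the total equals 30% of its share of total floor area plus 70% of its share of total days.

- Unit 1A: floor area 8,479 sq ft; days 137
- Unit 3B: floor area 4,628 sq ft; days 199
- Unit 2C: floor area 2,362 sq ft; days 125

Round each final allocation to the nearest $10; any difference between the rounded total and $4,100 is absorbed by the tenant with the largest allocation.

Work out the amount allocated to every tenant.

Unit 1A: $1,530 · Unit 3B: $1,600 · Unit 2C: $970

Floor area total 15,469; days total 461.
Blended shares (30% floor area + 70% days): Unit 1A 0.3725; Unit 3B 0.3919; Unit 2C 0.2356.
Proportional shares: Unit 1A 1,527.10; Unit 3B 1,606.88; Unit 2C 966.01.
After rounding ($10): Unit 1A $1,530; Unit 3B $1,610; Unit 2C $970. Sum = $4,110.
Difference $4,100 − $4,110 = −$10 applied to largest allocation (Unit 3B): Unit 3B becomes $1,600.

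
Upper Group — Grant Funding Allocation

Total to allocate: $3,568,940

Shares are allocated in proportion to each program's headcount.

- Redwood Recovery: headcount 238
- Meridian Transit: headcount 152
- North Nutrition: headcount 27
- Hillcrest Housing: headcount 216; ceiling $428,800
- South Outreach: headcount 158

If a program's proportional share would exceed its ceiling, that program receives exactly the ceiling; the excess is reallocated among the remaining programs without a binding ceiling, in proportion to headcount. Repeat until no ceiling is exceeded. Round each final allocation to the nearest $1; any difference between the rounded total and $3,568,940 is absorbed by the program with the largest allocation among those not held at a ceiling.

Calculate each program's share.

Combined headcount = 791.
Pro-rata shares before constraints: Redwood Recovery 1,073,840.35; Meridian Transit 685,814.01; North Nutrition 121,822.23; Hillcrest Housing 974,577.80; South Outreach 712,885.61.
Capped: Hillcrest Housing ($428,800); residual $3,140,140 reallocated over remaining headcount 575.
Remaining shares: Redwood Recovery 1,299,744.90 → $1,299,745; Meridian Transit 830,089.18 → $830,089; North Nutrition 147,450.05 → $147,450; South Outreach 862,855.86 → $862,856.

Redwood Recovery: $1,299,745; Meridian Transit: $830,089; North Nutrition: $147,450; Hillcrest Housing: $428,800; South Outreach: $862,856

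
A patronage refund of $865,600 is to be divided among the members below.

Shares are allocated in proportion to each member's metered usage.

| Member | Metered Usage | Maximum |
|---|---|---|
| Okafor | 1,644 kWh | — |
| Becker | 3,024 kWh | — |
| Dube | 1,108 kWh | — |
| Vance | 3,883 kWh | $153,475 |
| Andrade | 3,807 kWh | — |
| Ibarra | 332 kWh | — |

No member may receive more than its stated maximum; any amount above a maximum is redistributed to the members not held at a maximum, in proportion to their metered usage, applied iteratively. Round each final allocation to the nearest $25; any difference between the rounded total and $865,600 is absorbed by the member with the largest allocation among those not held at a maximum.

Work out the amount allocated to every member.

Okafor: $118,075; Becker: $217,200; Dube: $79,575; Vance: $153,475; Andrade: $273,425; Ibarra: $23,850

Metered usage total: 13,798.
Pro-rata shares before constraints: Okafor 103,134.25; Becker 189,706.80; Dube 69,508.97; Vance 243,595.07; Andrade 238,827.31; Ibarra 20,827.60.
Capped: Vance ($153,475); balance $712,125 reallocated over remaining metered usage 9,915.
Redistributed shares: Okafor 118,077.00 → $118,075; Becker 217,192.74 → $217,200; Dube 79,579.88 → $79,575; Andrade 273,430.14 → $273,425; Ibarra 23,845.23 → $23,850.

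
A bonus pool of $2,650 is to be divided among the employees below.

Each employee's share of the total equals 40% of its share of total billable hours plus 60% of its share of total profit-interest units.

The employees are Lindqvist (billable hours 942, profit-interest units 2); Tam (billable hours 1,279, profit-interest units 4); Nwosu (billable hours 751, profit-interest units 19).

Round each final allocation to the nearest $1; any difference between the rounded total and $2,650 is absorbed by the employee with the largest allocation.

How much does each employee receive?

Billable hours total 2,972; profit-interest units total 25.
Combined weights (40% billable hours + 60% profit-interest units): Lindqvist 0.1748; Tam 0.2681; Nwosu 0.5571.
Raw shares: Lindqvist 463.18; Tam 710.57; Nwosu 1,476.25.
After rounding ($1): Lindqvist $463; Tam $711; Nwosu $1,476. Sum = $2,650.
No rounding difference to absorb.

Lindqvist: $463 | Tam: $711 | Nwosu: $1,476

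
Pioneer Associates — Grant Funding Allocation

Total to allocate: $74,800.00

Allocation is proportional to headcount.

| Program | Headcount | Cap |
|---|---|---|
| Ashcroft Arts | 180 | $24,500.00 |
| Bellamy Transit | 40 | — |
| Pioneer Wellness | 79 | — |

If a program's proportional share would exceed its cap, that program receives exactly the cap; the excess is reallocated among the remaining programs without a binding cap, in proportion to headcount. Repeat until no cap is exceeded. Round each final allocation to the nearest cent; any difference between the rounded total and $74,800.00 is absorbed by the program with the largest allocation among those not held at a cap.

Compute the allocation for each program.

Ashcroft Arts: $24,500.00; Bellamy Transit: $16,907.56; Pioneer Wellness: $33,392.44

Combined headcount = 299.
Pro-rata shares before constraints: Ashcroft Arts 45,030.1003; Bellamy Transit 10,006.6890; Pioneer Wellness 19,763.2107.
Held at cap: Ashcroft Arts ($24,500.00); remaining pool $50,300.00 reallocated over remaining headcount 119.
Redistributed shares: Bellamy Transit 16,907.5630 → $16,907.56; Pioneer Wellness 33,392.4370 → $33,392.44.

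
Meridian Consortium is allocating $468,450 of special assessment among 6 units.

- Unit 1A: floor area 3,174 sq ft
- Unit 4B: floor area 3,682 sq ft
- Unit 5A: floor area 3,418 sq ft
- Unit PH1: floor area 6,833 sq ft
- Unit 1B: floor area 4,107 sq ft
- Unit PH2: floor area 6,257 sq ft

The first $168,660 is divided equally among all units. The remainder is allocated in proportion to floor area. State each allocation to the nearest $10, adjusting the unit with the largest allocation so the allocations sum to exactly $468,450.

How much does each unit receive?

Unit 1A: $62,750 · Unit 4B: $68,290 · Unit 5A: $65,410 · Unit PH1: $102,680 · Unit 1B: $72,930 · Unit PH2: $96,390

$168,660 shared equally gives $28,110 per unit.
Remainder $299,790 by floor area (total 27,471): Unit 1A 34,637.74 → $34,640; Unit 4B 40,181.53 → $40,180; Unit 5A 37,300.51 → $37,300; Unit PH1 74,568.27 → $74,570; Unit 1B 44,819.54 → $44,820; Unit PH2 68,282.41 → $68,280.
Totals: Unit 1A $28,110 + $34,640 = $62,750; Unit 4B $28,110 + $40,180 = $68,290; Unit 5A $28,110 + $37,300 = $65,410; Unit PH1 $28,110 + $74,570 = $102,680; Unit 1B $28,110 + $44,820 = $72,930; Unit PH2 $28,110 + $68,280 = $96,390.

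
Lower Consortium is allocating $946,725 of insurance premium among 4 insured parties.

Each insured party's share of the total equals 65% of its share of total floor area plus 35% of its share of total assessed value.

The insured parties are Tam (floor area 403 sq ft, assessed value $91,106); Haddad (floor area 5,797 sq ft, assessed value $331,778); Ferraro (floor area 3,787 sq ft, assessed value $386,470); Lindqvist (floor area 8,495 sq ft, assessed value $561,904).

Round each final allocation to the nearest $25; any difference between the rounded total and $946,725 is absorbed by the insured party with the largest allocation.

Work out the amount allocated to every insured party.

Totals — floor area 18,482, assessed value 1,371,258.
Composite weights (65% floor area + 35% assessed value): Tam 0.0374; Haddad 0.2886; Ferraro 0.2318; Lindqvist 0.4422.
Unrounded shares: Tam 35,433.22; Haddad 273,186.77; Ferraro 219,478.29; Lindqvist 418,626.73.
At nearest $25: Tam $35,425; Haddad $273,175; Ferraro $219,475; Lindqvist $418,625. Sum = $946,700.
Difference $946,725 − $946,700 = +$25 applied to largest allocation (Lindqvist): Lindqvist becomes $418,650.

Tam: $35,425 · Haddad: $273,175 · Ferraro: $219,475 · Lindqvist: $418,650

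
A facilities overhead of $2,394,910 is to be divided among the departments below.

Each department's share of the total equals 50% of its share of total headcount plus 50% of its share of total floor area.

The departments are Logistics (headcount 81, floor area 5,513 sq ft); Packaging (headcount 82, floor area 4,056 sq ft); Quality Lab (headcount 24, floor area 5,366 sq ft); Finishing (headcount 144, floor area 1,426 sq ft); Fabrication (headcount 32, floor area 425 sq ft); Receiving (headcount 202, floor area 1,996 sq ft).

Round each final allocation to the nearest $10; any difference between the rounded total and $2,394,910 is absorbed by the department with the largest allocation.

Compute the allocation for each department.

Totals — headcount 565, floor area 18,782.
Blended shares (50% headcount + 50% floor area): Logistics 0.2184; Packaging 0.1805; Quality Lab 0.1641; Finishing 0.1654; Fabrication 0.0396; Receiving 0.2319.
Unrounded shares: Logistics 523,154.38; Packaging 432,382.06; Quality Lab 392,977.13; Finishing 396,107.35; Fabrication 94,916.53; Receiving 555,372.55.
Rounded to nearest $10: Logistics $523,150; Packaging $432,380; Quality Lab $392,980; Finishing $396,110; Fabrication $94,920; Receiving $555,370. Sum = $2,394,910.
Rounded total matches; no reconciliation needed.

Logistics: $523,150; Packaging: $432,380; Quality Lab: $392,980; Finishing: $396,110; Fabrication: $94,920; Receiving: $555,370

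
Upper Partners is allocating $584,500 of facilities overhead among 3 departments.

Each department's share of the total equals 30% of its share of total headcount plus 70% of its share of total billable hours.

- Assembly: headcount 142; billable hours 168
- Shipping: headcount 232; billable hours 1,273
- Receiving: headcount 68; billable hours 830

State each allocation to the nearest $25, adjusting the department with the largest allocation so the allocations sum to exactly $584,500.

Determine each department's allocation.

Totals — headcount 442, billable hours 2,271.
Combined weights (30% headcount + 70% billable hours): Assembly 0.1482; Shipping 0.5498; Receiving 0.3020.
Pro-rata amounts: Assembly 86,601.53; Shipping 321,386.32; Receiving 176,512.15.
Rounded to nearest $25: Assembly $86,600; Shipping $321,375; Receiving $176,500. Sum = $584,475.
Difference $584,500 − $584,475 = +$25 applied to largest allocation (Shipping): Shipping becomes $321,400.

Assembly: $86,600 | Shipping: $321,400 | Receiving: $176,500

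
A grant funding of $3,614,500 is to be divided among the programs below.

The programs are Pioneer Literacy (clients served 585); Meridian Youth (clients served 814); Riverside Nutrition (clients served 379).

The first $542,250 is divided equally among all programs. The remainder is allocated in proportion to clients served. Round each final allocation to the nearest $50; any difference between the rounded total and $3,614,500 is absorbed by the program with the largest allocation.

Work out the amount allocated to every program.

$542,250 shared equally gives $180,750 per program.
Remainder $3,072,250 by clients served (total 1,778): Pioneer Literacy 1,010,835.91 → $1,010,850; Meridian Youth 1,406,530.65 → $1,406,550; Riverside Nutrition 654,883.44 → $654,900.
Rounding difference −$50 on remainder applied to Meridian Youth.
Totals: Pioneer Literacy $180,750 + $1,010,850 = $1,191,600; Meridian Youth $180,750 + $1,406,500 = $1,587,250; Riverside Nutrition $180,750 + $654,900 = $835,650.

Pioneer Literacy: $1,191,600; Meridian Youth: $1,587,250; Riverside Nutrition: $835,650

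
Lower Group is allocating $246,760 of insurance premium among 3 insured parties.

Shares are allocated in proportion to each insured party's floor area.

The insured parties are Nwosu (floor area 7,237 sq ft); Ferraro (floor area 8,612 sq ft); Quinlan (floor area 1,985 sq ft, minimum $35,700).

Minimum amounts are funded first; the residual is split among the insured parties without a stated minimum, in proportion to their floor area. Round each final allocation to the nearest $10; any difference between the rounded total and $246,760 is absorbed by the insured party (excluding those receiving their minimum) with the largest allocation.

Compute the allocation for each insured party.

Guaranteed amounts: Quinlan $35,700. Remaining pool $211,060.
Remaining pool split over remaining floor area 15,849: Nwosu 96,374.61 → $96,370; Ferraro 114,685.39 → $114,690.

Nwosu: $96,370 | Ferraro: $114,690 | Quinlan: $35,700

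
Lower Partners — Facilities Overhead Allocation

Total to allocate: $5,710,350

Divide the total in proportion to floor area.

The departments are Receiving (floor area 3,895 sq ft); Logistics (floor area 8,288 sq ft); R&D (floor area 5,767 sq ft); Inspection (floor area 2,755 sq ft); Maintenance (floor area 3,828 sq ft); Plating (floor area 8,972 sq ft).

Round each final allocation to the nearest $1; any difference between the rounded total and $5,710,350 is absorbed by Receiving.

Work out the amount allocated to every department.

Total floor area = 33,505.
Proportional shares: Receiving 3,895/33,505 × $5,710,350 = 663,835.64; Logistics 8,288/33,505 × $5,710,350 = 1,412,546.81; R&D 5,767/33,505 × $5,710,350 = 982,885.79; Inspection 2,755/33,505 × $5,710,350 = 469,542.28; Maintenance 3,828/33,505 × $5,710,350 = 652,416.65; Plating 8,972/33,505 × $5,710,350 = 1,529,122.82.
After rounding ($1): Receiving $663,836; Logistics $1,412,547; R&D $982,886; Inspection $469,542; Maintenance $652,417; Plating $1,529,123. Sum = $5,710,351.
Difference $5,710,350 − $5,710,351 = −$1 applied to Receiving: Receiving becomes $663,835.

Receiving: $663,835 · Logistics: $1,412,547 · R&D: $982,886 · Inspection: $469,542 · Maintenance: $652,417 · Plating: $1,529,123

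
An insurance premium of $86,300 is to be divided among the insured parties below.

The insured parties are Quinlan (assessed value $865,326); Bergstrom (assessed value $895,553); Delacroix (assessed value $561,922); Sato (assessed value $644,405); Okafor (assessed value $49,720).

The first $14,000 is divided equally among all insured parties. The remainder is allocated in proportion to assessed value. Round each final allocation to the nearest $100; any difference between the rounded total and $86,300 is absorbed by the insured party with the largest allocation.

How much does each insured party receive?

Quinlan: $23,500; Bergstrom: $24,300; Delacroix: $16,300; Sato: $18,200; Okafor: $4,000

$14,000 shared equally gives $2,800 per insured party.
Remainder $72,300 by assessed value (total 3,016,926): Quinlan 20,737.36 → $20,700; Bergstrom 21,461.74 → $21,500; Delacroix 13,466.34 → $13,500; Sato 15,443.03 → $15,400; Okafor 1,191.53 → $1,200.
Totals: Quinlan $2,800 + $20,700 = $23,500; Bergstrom $2,800 + $21,500 = $24,300; Delacroix $2,800 + $13,500 = $16,300; Sato $2,800 + $15,400 = $18,200; Okafor $2,800 + $1,200 = $4,000.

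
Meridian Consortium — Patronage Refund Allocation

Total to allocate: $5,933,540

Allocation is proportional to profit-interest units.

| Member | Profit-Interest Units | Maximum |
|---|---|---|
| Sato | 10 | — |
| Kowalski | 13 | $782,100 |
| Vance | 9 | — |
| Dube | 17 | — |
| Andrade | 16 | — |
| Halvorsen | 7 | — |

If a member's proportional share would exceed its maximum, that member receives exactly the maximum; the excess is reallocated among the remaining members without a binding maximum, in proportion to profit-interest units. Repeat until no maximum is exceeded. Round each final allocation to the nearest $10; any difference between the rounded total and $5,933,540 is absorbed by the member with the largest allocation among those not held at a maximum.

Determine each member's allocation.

Sato: $873,130 | Kowalski: $782,100 | Vance: $785,810 | Dube: $1,484,310 | Andrade: $1,397,000 | Halvorsen: $611,190

Profit-interest units total: 72.
Pro-rata shares before constraints: Sato 824,102.78; Kowalski 1,071,333.61; Vance 741,692.50; Dube 1,400,974.72; Andrade 1,318,564.44; Halvorsen 576,871.94.
Cap binds for Kowalski ($782,100); remaining pool $5,151,440 reallocated over remaining profit-interest units 59.
Shares after redistribution: Sato 873,125.42 → $873,130; Vance 785,812.88 → $785,810; Dube 1,484,313.22 → $1,484,310; Andrade 1,397,000.68 → $1,397,000; Halvorsen 611,187.80 → $611,190.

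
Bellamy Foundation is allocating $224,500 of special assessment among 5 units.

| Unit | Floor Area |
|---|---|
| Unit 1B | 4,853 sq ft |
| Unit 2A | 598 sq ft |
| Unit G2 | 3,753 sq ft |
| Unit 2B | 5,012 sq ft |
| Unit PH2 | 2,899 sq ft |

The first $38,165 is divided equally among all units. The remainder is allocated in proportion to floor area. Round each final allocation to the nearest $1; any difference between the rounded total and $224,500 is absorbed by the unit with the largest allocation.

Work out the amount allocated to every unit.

Equal tier: $38,165 ÷ 5 = $7,633 apiece.
Remainder $186,335 by floor area (total 17,115): Unit 1B 52,835.74 → $52,836; Unit 2A 6,510.57 → $6,511; Unit G2 40,859.79 → $40,860; Unit 2B 54,566.81 → $54,567; Unit PH2 31,562.09 → $31,562.
Rounding difference −$1 on remainder applied to Unit 2B.
Totals: Unit 1B $7,633 + $52,836 = $60,469; Unit 2A $7,633 + $6,511 = $14,144; Unit G2 $7,633 + $40,860 = $48,493; Unit 2B $7,633 + $54,566 = $62,199; Unit PH2 $7,633 + $31,562 = $39,195.

Unit 1B: $60,469; Unit 2A: $14,144; Unit G2: $48,493; Unit 2B: $62,199; Unit PH2: $39,195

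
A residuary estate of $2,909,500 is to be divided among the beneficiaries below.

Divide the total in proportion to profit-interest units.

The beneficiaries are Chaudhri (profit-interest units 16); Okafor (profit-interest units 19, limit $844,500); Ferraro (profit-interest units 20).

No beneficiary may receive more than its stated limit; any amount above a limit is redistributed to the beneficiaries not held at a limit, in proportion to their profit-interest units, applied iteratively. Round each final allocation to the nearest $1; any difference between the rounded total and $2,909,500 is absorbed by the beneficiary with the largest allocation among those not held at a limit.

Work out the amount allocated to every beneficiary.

Chaudhri: $917,778 | Okafor: $844,500 | Ferraro: $1,147,222

Combined profit-interest units = 55.
Pro-rata shares before constraints: Chaudhri 846,400.00; Okafor 1,005,100.00; Ferraro 1,058,000.00.
Cap binds for Okafor ($844,500); balance $2,065,000 reallocated over remaining profit-interest units 36.
Shares after redistribution: Chaudhri 917,777.78 → $917,778; Ferraro 1,147,222.22 → $1,147,222.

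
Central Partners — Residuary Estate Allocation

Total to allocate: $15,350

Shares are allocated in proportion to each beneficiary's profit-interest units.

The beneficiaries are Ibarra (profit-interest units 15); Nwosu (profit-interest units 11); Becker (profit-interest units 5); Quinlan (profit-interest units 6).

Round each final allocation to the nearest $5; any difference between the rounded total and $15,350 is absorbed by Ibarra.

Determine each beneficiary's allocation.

Ibarra: $6,220; Nwosu: $4,565; Becker: $2,075; Quinlan: $2,490

Total profit-interest units = 37.
Raw shares: Ibarra 15/37 × $15,350 = 6,222.97; Nwosu 11/37 × $15,350 = 4,563.51; Becker 5/37 × $15,350 = 2,074.32; Quinlan 6/37 × $15,350 = 2,489.19.
Rounded to nearest $5: Ibarra $6,225; Nwosu $4,565; Becker $2,075; Quinlan $2,490. Sum = $15,355.
Difference $15,350 − $15,355 = −$5 applied to Ibarra: Ibarra becomes $6,220.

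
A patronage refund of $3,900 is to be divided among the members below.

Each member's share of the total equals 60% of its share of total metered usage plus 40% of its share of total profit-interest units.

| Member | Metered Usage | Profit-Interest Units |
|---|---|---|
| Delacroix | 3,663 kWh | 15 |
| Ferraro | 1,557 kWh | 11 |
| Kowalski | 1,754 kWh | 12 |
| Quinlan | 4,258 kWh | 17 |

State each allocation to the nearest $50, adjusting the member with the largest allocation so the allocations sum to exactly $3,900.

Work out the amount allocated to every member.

Delacroix: $1,200; Ferraro: $650; Kowalski: $700; Quinlan: $1,350

Metered usage total 11,232; profit-interest units total 55.
Composite weights (60% metered usage + 40% profit-interest units): Delacroix 0.3048; Ferraro 0.1632; Kowalski 0.1810; Quinlan 0.3511.
Raw shares: Delacroix 1,188.58; Ferraro 636.38; Kowalski 705.78; Quinlan 1,369.27.
After rounding ($50): Delacroix $1,200; Ferraro $650; Kowalski $700; Quinlan $1,350. Sum = $3,900.
No rounding difference to absorb.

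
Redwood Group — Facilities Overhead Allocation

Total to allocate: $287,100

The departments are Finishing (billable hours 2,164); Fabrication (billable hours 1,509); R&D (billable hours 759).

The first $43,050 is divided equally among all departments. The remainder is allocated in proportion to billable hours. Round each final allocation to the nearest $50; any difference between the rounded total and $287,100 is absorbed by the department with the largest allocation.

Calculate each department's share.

Equal tier: $43,050 ÷ 3 = $14,350 apiece.
Remainder $244,050 by billable hours (total 4,432): Finishing 119,161.60 → $119,150; Fabrication 83,093.74 → $83,100; R&D 41,794.66 → $41,800.
Totals: Finishing $14,350 + $119,150 = $133,500; Fabrication $14,350 + $83,100 = $97,450; R&D $14,350 + $41,800 = $56,150.

Finishing: $133,500 | Fabrication: $97,450 | R&D: $56,150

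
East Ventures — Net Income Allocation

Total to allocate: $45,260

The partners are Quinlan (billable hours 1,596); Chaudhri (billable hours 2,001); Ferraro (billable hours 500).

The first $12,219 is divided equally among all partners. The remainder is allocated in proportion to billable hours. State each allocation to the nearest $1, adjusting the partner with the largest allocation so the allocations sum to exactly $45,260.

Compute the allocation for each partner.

Quinlan: $16,944; Chaudhri: $20,211; Ferraro: $8,105

First tranche $12,219 split equally: $4,073 each.
Remainder $33,041 by billable hours (total 4,097): Quinlan 12,871.23 → $12,871; Chaudhri 16,137.43 → $16,137; Ferraro 4,032.34 → $4,032.
Rounding difference +$1 on remainder applied to Chaudhri.
Totals: Quinlan $4,073 + $12,871 = $16,944; Chaudhri $4,073 + $16,138 = $20,211; Ferraro $4,073 + $4,032 = $8,105.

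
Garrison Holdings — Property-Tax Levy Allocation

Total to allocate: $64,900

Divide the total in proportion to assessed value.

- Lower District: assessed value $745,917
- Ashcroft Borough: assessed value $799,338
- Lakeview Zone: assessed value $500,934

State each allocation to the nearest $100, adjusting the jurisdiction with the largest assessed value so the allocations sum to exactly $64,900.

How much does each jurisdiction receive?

Lower District: $23,700 · Ashcroft Borough: $25,300 · Lakeview Zone: $15,900

Total assessed value = 745,917 + 799,338 + 500,934 = 2,046,189.
Unrounded shares: Lower District 23,658.62; Ashcroft Borough 25,353.00; Lakeview Zone 15,888.37.
After rounding ($100): Lower District $23,700; Ashcroft Borough $25,400; Lakeview Zone $15,900. Sum = $65,000.
Difference $64,900 − $65,000 = −$100 applied to largest assessed value (Ashcroft Borough): Ashcroft Borough becomes $25,300.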